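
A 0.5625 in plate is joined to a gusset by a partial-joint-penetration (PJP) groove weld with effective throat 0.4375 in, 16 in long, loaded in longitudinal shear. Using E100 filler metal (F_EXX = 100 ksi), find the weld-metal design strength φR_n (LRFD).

φR_n ≈ 315 kips

Effective throat (given) t_e = 0.4375 in.
A_we = 0.4375 × 16 = 7 in².
F_nw = 0.6 F_EXX = 60 ksi.
φR_n = 0.75 × 60 × 7 = 315 kips.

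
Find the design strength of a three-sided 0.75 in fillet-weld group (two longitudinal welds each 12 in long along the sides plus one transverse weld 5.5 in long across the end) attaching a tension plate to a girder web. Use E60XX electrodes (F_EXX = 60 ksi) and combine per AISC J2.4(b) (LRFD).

φR_n ≈ 422 kips

t_e = 0.707 × 0.75 = 0.5302 in.
R_nwl = 0.6 × 60 × 0.5302 × 24 = 458.1 kips (longitudinal, 2 welds).
R_nwt = 0.6 × 60 × 0.5302 × 5.5 = 105 kips (transverse, base value).
(i) R_nwl + R_nwt = 563.1 kips; (ii) 0.85 R_nwl + 1.5 R_nwt = 546.9 kips.
R_n = max = 563.1 kips [governs: (i)]; φR_n = 422.3 kips.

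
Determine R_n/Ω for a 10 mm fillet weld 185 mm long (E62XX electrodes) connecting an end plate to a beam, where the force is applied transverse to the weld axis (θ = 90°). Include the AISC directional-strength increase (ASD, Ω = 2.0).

R_n/Ω ≈ 365 kN

E62XX → F_EXX = 620 MPa.
t_e = 0.707 × 10 = 7.07 mm; A_we = 7.07 × 185 = 1308 mm².
Directional factor: 1.0 + 0.5 sin^1.5(90°) = 1.5.
F_nw = 0.6 × 620 × 1.5 = 558 MPa.
R_n/Ω = (558 × 1308) / 2.0 × 10⁻³ = 364.9 kN.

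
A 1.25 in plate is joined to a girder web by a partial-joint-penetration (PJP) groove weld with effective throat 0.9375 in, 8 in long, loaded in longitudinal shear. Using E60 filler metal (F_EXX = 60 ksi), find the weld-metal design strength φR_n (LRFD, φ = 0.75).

Effective throat (given) t_e = 0.9375 in.
A_we = 0.9375 × 8 = 7.5 in².
F_nw = 0.6 F_EXX = 36 ksi.
φR_n = 0.75 × 36 × 7.5 = 202.5 kip.

φR_n ≈ 202 kip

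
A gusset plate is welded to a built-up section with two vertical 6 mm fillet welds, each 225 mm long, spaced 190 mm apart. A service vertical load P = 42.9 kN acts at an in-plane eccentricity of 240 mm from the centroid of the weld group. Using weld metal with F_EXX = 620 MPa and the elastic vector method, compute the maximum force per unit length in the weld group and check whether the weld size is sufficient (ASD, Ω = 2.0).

Total weld length L_w = 450 mm. Treat welds as unit-width lines.
Polar moment about centroid: J = 2[d³/12 + d(b/2)²] = 2[225³/12 + 225×95²] = 5960000 mm³.
Direct shear f_v = P/L_w = 42.9×10³ / 450 = 95.33 N/mm (vertical).
Torsion M = P·e = 42.9×10³ × 240 = 10296000 N·mm.
Critical point at (x, y) = (95, 112.5) from centroid. f_tx = M·y/J = 194.4 N/mm; f_ty = M·x/J = 164.1 N/mm.
Resultant f_max = √[f_tx² + (f_v + f_ty)²] = √[194.4² + (95.33 + 164.1)²] = 324.2 N/mm.
Capacity per unit length: r_n/Ω = (1/2.0) × 0.6 × 620 × (0.707 × 6) = 789 N/mm.
324.2 ≤ 789 → adequate.

f_max ≈ 324 N/mm; adequate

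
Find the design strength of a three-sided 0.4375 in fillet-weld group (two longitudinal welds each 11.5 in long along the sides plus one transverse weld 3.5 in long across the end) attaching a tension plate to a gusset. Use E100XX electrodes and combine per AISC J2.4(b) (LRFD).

φR_n ≈ 369 kip

E100XX → F_EXX = 100 ksi.
t_e = 0.707 × 0.4375 = 0.3093 in.
R_nwl = 0.6 × 100 × 0.3093 × 23 = 426.9 kip (longitudinal, 2 welds).
R_nwt = 0.6 × 100 × 0.3093 × 3.5 = 64.96 kip (transverse, base value).
(i) R_nwl + R_nwt = 491.8 kip; (ii) 0.85 R_nwl + 1.5 R_nwt = 460.3 kip.
R_n = max = 491.8 kip [governs: (i)]; φR_n = 368.9 kip.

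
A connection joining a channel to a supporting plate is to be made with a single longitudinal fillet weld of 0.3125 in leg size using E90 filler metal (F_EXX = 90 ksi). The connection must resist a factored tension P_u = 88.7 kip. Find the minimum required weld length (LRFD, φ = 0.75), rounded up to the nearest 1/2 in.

L = 10 in

Throat t_e = 0.707 × 0.3125 = 0.2209 in.
φr_n = 0.75 × 0.6 × 90 × 0.2209 = 8.948 kip/in.
L_req = P_u / φr_n = 88.7 / 8.948 = 9.913 in total.
Round up → use L = 10 in.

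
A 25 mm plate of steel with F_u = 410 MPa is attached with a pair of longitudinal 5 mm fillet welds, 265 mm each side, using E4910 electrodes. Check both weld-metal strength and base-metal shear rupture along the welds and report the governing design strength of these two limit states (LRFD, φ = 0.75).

E49XX → F_EXX = 490 MPa.
t_e = 0.707 × 5 = 3.535 mm; L = 530 mm.
Weld metal: φR_n = 0.75 × 0.6 × 490 × 3.535 × 530 × 10⁻³ = 413.1 kN.
Base metal (shear rupture): φR_n = 0.75 × 0.6 × 410 × 25 × 530 × 10⁻³ = 2445 kN.
Governing: weld metal.

φR_n ≈ 413 kN (weld metal governs)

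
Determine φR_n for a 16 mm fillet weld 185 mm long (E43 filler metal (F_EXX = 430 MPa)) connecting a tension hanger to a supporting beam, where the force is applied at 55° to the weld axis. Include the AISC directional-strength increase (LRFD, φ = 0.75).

t_e = 0.707 × 16 = 11.31 mm; A_we = 11.31 × 185 = 2093 mm².
Directional factor: 1.0 + 0.5 sin^1.5(55°) = 1.371.
F_nw = 0.6 × 430 × 1.371 = 353.6 MPa.
φR_n = 0.75 × 353.6 × 2093 × 10⁻³ = 555.1 kN.

φR_n ≈ 555 kN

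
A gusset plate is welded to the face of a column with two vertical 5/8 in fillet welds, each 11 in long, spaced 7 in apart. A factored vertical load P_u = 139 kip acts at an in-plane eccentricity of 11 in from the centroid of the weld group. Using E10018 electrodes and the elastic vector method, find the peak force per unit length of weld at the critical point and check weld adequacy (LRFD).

f_max ≈ 24.3 kip/in; NOT adequate

E100XX → F_EXX = 100 ksi.
Total weld length L_w = 22 in. Treat welds as unit-width lines.
Polar moment about centroid: J = 2[d³/12 + d(b/2)²] = 2[11³/12 + 11×3.5²] = 491.3 in³.
Direct shear f_v = P/L_w = 139 / 22 = 6.318 kip/in (vertical).
Torsion M = P·e = 139 × 11 = 1529 kip·in.
Critical point at (x, y) = (3.5, 5.5) from centroid. f_tx = M·y/J = 17.12 kip/in; f_ty = M·x/J = 10.89 kip/in.
Resultant f_max = √[f_tx² + (f_v + f_ty)²] = √[17.12² + (6.318 + 10.89)²] = 24.27 kip/in.
Capacity per unit length: φr_n = 0.75 × 0.6 × 100 × (0.707 × 0.625) = 19.88 kip/in.
24.27 > 19.88 → NOT adequate.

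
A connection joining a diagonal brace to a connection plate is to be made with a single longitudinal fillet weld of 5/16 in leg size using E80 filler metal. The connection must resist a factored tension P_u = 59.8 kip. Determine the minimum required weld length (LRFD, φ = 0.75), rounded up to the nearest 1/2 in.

E80XX → F_EXX = 80 ksi.
Throat t_e = 0.707 × 0.3125 = 0.2209 in.
φr_n = 0.75 × 0.6 × 80 × 0.2209 = 7.954 kip/in.
L_req = P_u / φr_n = 59.8 / 7.954 = 7.518 in total.
Round up → use L = 8 in.

L = 8 in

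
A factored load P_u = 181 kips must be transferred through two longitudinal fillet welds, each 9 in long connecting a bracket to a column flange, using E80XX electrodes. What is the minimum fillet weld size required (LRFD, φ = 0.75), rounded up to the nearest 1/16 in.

E80XX → F_EXX = 80 ksi.
Total weld length L = 18 in.
Required throat t_e = P_u / (φ × 0.6 F_EXX × L) = 181 / (0.75 × 0.6 × 80 × 18) = 0.2793 in.
Required leg w = t_e / 0.707 = 0.3951 in → use 7/16 in.

w = 7/16 in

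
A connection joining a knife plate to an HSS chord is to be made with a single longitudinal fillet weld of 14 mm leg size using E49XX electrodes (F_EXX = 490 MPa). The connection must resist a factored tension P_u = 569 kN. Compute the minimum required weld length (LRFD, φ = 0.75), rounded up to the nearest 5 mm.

Throat t_e = 0.707 × 14 = 9.898 mm.
φr_n = 0.75 × 0.6 × 490 × 9.898 × 10⁻³ = 2.183 kN/mm.
L_req = P_u / φr_n = 569 / 2.183 = 260.7 mm total.
Round up → use L = 265 mm.

L = 265 mm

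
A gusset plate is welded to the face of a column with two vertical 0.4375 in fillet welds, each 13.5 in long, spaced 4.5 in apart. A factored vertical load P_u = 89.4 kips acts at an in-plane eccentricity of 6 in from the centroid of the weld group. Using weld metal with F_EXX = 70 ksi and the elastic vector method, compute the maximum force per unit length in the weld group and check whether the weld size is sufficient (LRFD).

f_max ≈ 8.62 kip/in; adequate

Total weld length L_w = 27 in. Treat welds as unit-width lines.
Polar moment about centroid: J = 2[d³/12 + d(b/2)²] = 2[13.5³/12 + 13.5×2.25²] = 546.8 in³.
Direct shear f_v = P/L_w = 89.4 / 27 = 3.311 kip/in (vertical).
Torsion M = P·e = 89.4 × 6 = 536.4 kip·in.
Critical point at (x, y) = (2.25, 6.75) from centroid. f_tx = M·y/J = 6.622 kip/in; f_ty = M·x/J = 2.207 kip/in.
Resultant f_max = √[f_tx² + (f_v + f_ty)²] = √[6.622² + (3.311 + 2.207)²] = 8.62 kip/in.
Capacity per unit length: φr_n = 0.75 × 0.6 × 70 × (0.707 × 0.4375) = 9.743 kip/in.
8.62 ≤ 9.743 → adequate.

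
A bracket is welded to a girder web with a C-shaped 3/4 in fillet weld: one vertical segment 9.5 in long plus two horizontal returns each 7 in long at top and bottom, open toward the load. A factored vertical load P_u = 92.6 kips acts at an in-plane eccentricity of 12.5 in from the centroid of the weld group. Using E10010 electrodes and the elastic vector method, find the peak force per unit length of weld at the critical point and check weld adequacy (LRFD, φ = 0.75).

E100XX → F_EXX = 100 ksi.
Total weld length L_w = 23.5 in. Treat welds as unit-width lines.
Centroid: x̄ = 2×7×3.5 / 23.5 = 2.085 in from the vertical weld.
Polar moment about centroid: J = I_x + I_y = [9.5³/12 + 2×7×4.75²] + [9.5×2.085² + 2(7³/12 + 7×1.415²)] = 513.8 in³.
Direct shear f_v = P/L_w = 92.6 / 23.5 = 3.94 kip/in (vertical).
Torsion M = P·e = 92.6 × 12.5 = 1157.5 kip·in.
Critical point at (x, y) = (4.915, 4.75) from centroid. f_tx = M·y/J = 10.7 kip/in; f_ty = M·x/J = 11.07 kip/in.
Resultant f_max = √[f_tx² + (f_v + f_ty)²] = √[10.7² + (3.94 + 11.07)²] = 18.44 kip/in.
Capacity per unit length: φr_n = 0.75 × 0.6 × 100 × (0.707 × 0.75) = 23.86 kip/in.
18.44 ≤ 23.86 → adequate.

f_max ≈ 18.4 kip/in; adequate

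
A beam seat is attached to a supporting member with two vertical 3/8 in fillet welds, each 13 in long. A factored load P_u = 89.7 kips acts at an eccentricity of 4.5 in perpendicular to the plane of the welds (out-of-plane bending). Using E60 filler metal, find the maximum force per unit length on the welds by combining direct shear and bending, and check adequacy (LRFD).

f_max ≈ 7.95 kip/in; NOT adequate

E60XX → F_EXX = 60 ksi.
L_w = 2 × 13 = 26 in; section modulus (unit throat) S = 2 × L²/6 = 56.33 in².
Direct shear f_v = P/L_w = 89.7/26 = 3.45 kip/in.
Moment M = P × e = 89.7 × 4.5 = 403.65 kip·in; bending f_b = M/S = 7.165 kip/in.
f_max = √(f_v² + f_b²) = √(3.45² + 7.165²) = 7.953 kip/in.
φr_n = 0.75 × 0.6 × 60 × (0.707 × 0.375) = 7.158 kip/in → NOT adequate.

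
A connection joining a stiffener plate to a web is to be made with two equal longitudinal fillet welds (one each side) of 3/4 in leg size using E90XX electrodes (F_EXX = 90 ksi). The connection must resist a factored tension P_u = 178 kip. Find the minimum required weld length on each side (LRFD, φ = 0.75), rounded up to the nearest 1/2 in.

Throat t_e = 0.707 × 0.75 = 0.5302 in.
φr_n = 0.75 × 0.6 × 90 × 0.5302 = 21.48 kip/in.
L_req = P_u / φr_n = 178 / 21.48 = 8.289 in total.
Per side: 8.289 / 2 = 4.144 in.
Round up → use L = 4.5 in on each side.

L = 4.5 in on each side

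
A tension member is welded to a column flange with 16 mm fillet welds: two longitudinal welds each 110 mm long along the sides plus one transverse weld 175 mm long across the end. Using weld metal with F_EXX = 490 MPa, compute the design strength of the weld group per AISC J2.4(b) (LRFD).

t_e = 0.707 × 16 = 11.31 mm.
R_nwl = 0.6 × 490 × 11.31 × 220 × 10⁻³ = 731.7 kN (longitudinal, 2 welds).
R_nwt = 0.6 × 490 × 11.31 × 175 × 10⁻³ = 582 kN (transverse, base value).
(i) R_nwl + R_nwt = 1314 kN; (ii) 0.85 R_nwl + 1.5 R_nwt = 1495 kN.
R_n = max = 1495 kN [governs: (ii)]; φR_n = 1121 kN.

φR_n ≈ 1120 kN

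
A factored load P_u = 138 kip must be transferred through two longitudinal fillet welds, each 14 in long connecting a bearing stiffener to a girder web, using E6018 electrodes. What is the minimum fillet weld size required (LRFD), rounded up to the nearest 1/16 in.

w = 5/16 in

E60XX → F_EXX = 60 ksi.
Total weld length L = 28 in.
Required throat t_e = P_u / (φ × 0.6 F_EXX × L) = 138 / (0.75 × 0.6 × 60 × 28) = 0.1825 in.
Required leg w = t_e / 0.707 = 0.2582 in → use 5/16 in.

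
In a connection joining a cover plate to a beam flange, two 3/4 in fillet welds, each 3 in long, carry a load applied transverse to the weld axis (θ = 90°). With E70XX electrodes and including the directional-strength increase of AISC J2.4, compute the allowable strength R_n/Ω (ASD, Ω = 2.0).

E70XX → F_EXX = 70 ksi.
t_e = 0.707 × 0.75 = 0.5302 in; A_we = 0.5302 × 6 = 3.181 in².
Directional factor: 1.0 + 0.5 sin^1.5(90°) = 1.5.
F_nw = 0.6 × 70 × 1.5 = 63 ksi.
R_n/Ω = (63 × 3.181) / 2.0 = 100.2 kip.

R_n/Ω ≈ 100 kip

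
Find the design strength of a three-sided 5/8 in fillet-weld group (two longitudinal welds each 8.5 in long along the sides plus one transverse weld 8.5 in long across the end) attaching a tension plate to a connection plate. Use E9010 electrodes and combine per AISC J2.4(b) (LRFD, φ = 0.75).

E90XX → F_EXX = 90 ksi.
t_e = 0.707 × 0.625 = 0.4419 in.
R_nwl = 0.6 × 90 × 0.4419 × 17 = 405.6 kips (longitudinal, 2 welds).
R_nwt = 0.6 × 90 × 0.4419 × 8.5 = 202.8 kips (transverse, base value).
(i) R_nwl + R_nwt = 608.5 kips; (ii) 0.85 R_nwl + 1.5 R_nwt = 649 kips.
R_n = max = 649 kips [governs: (ii)]; φR_n = 486.8 kips.

φR_n ≈ 487 kips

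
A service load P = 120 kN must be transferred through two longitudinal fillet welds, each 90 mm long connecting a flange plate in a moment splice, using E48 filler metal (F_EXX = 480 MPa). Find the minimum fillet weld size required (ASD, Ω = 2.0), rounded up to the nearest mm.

w = 7 mm

Total weld length L = 180 mm.
Required throat t_e = P × Ω / (0.6 F_EXX × L) = 120 × 2.0 / (0.6 × 480 × 180 × 10⁻³) = 4.63 mm.
Required leg w = t_e / 0.707 = 6.548 mm → use 7 mm.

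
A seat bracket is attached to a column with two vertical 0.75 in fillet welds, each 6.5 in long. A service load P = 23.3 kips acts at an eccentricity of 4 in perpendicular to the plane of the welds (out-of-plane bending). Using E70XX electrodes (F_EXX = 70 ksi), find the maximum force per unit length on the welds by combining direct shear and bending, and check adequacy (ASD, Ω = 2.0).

L_w = 2 × 6.5 = 13 in; section modulus (unit throat) S = 2 × L²/6 = 14.08 in².
Direct shear f_v = P/L_w = 23.3/13 = 1.792 kip/in.
Moment M = P × e = 23.3 × 4 = 93.2 kip·in; bending f_b = M/S = 6.618 kip/in.
f_max = √(f_v² + f_b²) = √(1.792² + 6.618²) = 6.856 kip/in.
r_n/Ω = (1/2.0) × 0.6 × 70 × (0.707 × 0.75) = 11.14 kip/in → adequate.

f_max ≈ 6.86 kip/in; adequate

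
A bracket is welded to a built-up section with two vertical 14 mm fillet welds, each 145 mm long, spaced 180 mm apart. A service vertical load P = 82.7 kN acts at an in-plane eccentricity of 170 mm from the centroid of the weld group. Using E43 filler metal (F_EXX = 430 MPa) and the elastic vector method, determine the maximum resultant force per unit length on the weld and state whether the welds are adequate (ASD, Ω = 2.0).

Total weld length L_w = 290 mm. Treat welds as unit-width lines.
Polar moment about centroid: J = 2[d³/12 + d(b/2)²] = 2[145³/12 + 145×90²] = 2857000 mm³.
Direct shear f_v = P/L_w = 82.7×10³ / 290 = 285.2 N/mm (vertical).
Torsion M = P·e = 82.7×10³ × 170 = 14059000 N·mm.
Critical point at (x, y) = (90, 72.5) from centroid. f_tx = M·y/J = 356.8 N/mm; f_ty = M·x/J = 442.9 N/mm.
Resultant f_max = √[f_tx² + (f_v + f_ty)²] = √[356.8² + (285.2 + 442.9)²] = 810.7 N/mm.
Capacity per unit length: r_n/Ω = (1/2.0) × 0.6 × 430 × (0.707 × 14) = 1277 N/mm.
810.7 ≤ 1277 → adequate.

f_max ≈ 811 N/mm; adequate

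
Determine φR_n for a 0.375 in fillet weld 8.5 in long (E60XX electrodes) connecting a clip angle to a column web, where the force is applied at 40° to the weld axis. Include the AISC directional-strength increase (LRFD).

E60XX → F_EXX = 60 ksi.
t_e = 0.707 × 0.375 = 0.2651 in; A_we = 0.2651 × 8.5 = 2.254 in².
Directional factor: 1.0 + 0.5 sin^1.5(40°) = 1.258.
F_nw = 0.6 × 60 × 1.258 = 45.28 ksi.
φR_n = 0.75 × 45.28 × 2.254 = 76.52 kips.

φR_n ≈ 76.5 kips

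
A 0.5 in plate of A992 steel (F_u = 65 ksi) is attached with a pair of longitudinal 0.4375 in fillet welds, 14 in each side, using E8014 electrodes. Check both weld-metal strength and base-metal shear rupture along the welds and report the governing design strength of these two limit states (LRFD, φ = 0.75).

E80XX → F_EXX = 80 ksi.
t_e = 0.707 × 0.4375 = 0.3093 in; L = 28 in.
Weld metal: φR_n = 0.75 × 0.6 × 80 × 0.3093 × 28 = 311.8 kip.
Base metal (shear rupture): φR_n = 0.75 × 0.6 × 65 × 0.5 × 28 = 409.5 kip.
Governing: weld metal.

φR_n ≈ 312 kip (weld metal governs)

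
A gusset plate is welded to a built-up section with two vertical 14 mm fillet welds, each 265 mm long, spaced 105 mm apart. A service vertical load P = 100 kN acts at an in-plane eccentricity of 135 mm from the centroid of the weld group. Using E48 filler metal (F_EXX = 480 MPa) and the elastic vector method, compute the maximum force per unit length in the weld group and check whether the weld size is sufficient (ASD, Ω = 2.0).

f_max ≈ 522 N/mm; adequate

Total weld length L_w = 530 mm. Treat welds as unit-width lines.
Polar moment about centroid: J = 2[d³/12 + d(b/2)²] = 2[265³/12 + 265×52.5²] = 4562000 mm³.
Direct shear f_v = P/L_w = 100×10³ / 530 = 188.7 N/mm (vertical).
Torsion M = P·e = 100×10³ × 135 = 13500000 N·mm.
Critical point at (x, y) = (52.5, 132.5) from centroid. f_tx = M·y/J = 392.1 N/mm; f_ty = M·x/J = 155.3 N/mm.
Resultant f_max = √[f_tx² + (f_v + f_ty)²] = √[392.1² + (188.7 + 155.3)²] = 521.6 N/mm.
Capacity per unit length: r_n/Ω = (1/2.0) × 0.6 × 480 × (0.707 × 14) = 1425 N/mm.
521.6 ≤ 1425 → adequate.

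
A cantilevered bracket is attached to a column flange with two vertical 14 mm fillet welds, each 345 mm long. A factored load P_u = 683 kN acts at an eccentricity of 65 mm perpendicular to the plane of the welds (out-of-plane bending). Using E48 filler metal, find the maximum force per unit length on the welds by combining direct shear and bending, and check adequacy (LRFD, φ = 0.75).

E48XX → F_EXX = 480 MPa.
L_w = 2 × 345 = 690 mm; section modulus (unit throat) S = 2 × L²/6 = 39680 mm².
Direct shear f_v = P/L_w = 683×10³/690 = 989.9 N/mm.
Moment M = P × e = 683×10³ × 65 = 44395000 N·mm; bending f_b = M/S = 1119 N/mm.
f_max = √(f_v² + f_b²) = √(989.9² + 1119²) = 1494 N/mm.
φr_n = 0.75 × 0.6 × 480 × (0.707 × 14) = 2138 N/mm → adequate.

f_max ≈ 1490 N/mm; adequate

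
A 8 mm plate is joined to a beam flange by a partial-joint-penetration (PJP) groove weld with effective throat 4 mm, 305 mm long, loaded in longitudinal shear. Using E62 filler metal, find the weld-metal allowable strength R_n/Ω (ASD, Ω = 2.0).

R_n/Ω ≈ 227 kN

E62XX → F_EXX = 620 MPa.
Effective throat (given) t_e = 4 mm.
A_we = 4 × 305 = 1220 mm².
F_nw = 0.6 F_EXX = 372 MPa.
R_n/Ω = (372 × 1220) / 2.0 × 10⁻³ = 226.9 kN.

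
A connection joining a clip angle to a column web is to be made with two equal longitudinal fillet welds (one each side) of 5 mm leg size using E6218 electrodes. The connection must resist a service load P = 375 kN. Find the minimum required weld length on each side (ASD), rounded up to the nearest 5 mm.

L = 290 mm on each side

E62XX → F_EXX = 620 MPa.
Throat t_e = 0.707 × 5 = 3.535 mm.
r_n/Ω = (0.6 × 620 × 3.535) / 2.0 = 657.5 N/mm = 0.6575 kN/mm.
L_req = P / (r_n/Ω) = 375 / 0.6575 = 570.3 mm total.
Per side: 570.3 / 2 = 285.2 mm.
Round up → use L = 290 mm on each side.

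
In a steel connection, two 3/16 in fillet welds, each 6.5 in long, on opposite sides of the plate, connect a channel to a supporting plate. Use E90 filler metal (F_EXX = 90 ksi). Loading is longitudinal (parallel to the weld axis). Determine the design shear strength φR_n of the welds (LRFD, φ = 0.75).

φR_n ≈ 69.8 kip

Effective throat t_e = 0.707 × 0.1875 = 0.1326 in.
Total length L = 13 in; A_we = 0.1326 × 13 = 1.723 in².
F_nw = 0.6 F_EXX = 0.6 × 90 = 54 ksi.
φR_n = 0.75 × 54 × 1.723 = 69.79 kip.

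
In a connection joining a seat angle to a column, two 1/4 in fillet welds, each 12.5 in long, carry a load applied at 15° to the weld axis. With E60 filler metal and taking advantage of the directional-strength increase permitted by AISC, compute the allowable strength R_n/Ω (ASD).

E60XX → F_EXX = 60 ksi.
t_e = 0.707 × 0.25 = 0.1767 in; A_we = 0.1767 × 25 = 4.419 in².
Directional factor: 1.0 + 0.5 sin^1.5(15°) = 1.066.
F_nw = 0.6 × 60 × 1.066 = 38.37 ksi.
R_n/Ω = (38.37 × 4.419) / 2.0 = 84.77 kips.

R_n/Ω ≈ 84.8 kips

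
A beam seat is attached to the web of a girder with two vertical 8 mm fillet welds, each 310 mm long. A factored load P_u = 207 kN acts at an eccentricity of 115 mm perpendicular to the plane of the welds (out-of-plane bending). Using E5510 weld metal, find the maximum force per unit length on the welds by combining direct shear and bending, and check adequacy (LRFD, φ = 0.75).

E55XX → F_EXX = 550 MPa.
L_w = 2 × 310 = 620 mm; section modulus (unit throat) S = 2 × L²/6 = 32030 mm².
Direct shear f_v = P/L_w = 207×10³/620 = 333.9 N/mm.
Moment M = P × e = 207×10³ × 115 = 23805000 N·mm; bending f_b = M/S = 743.1 N/mm.
f_max = √(f_v² + f_b²) = √(333.9² + 743.1²) = 814.7 N/mm.
φr_n = 0.75 × 0.6 × 550 × (0.707 × 8) = 1400 N/mm → adequate.

f_max ≈ 815 N/mm; adequate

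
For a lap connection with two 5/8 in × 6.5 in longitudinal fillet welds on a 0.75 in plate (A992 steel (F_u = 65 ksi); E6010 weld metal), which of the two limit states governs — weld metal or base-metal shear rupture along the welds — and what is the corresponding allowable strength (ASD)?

R_n/Ω ≈ 103 kip (weld metal governs)

E60XX → F_EXX = 60 ksi.
t_e = 0.707 × 0.625 = 0.4419 in; L = 13 in.
Weld metal: R_n/Ω = (1/2.0) × 0.6 × 60 × 0.4419 × 13 = 103.4 kip.
Base metal (shear rupture): R_n/Ω = (1/2.0) × 0.6 × 65 × 0.75 × 13 = 190.1 kip.
Governing: weld metal.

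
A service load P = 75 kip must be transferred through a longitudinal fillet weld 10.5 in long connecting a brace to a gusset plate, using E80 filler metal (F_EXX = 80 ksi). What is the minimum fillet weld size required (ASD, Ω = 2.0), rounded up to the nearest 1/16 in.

Total weld length L = 10.5 in.
Required throat t_e = P × Ω / (0.6 F_EXX × L) = 75 × 2.0 / (0.6 × 80 × 10.5) = 0.2976 in.
Required leg w = t_e / 0.707 = 0.421 in → use 7/16 in.

w = 7/16 in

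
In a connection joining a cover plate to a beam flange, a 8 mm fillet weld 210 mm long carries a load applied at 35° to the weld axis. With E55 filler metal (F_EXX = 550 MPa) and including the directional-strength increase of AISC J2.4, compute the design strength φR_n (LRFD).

φR_n ≈ 358 kN

t_e = 0.707 × 8 = 5.656 mm; A_we = 5.656 × 210 = 1188 mm².
Directional factor: 1.0 + 0.5 sin^1.5(35°) = 1.217.
F_nw = 0.6 × 550 × 1.217 = 401.7 MPa.
φR_n = 0.75 × 401.7 × 1188 × 10⁻³ = 357.8 kN.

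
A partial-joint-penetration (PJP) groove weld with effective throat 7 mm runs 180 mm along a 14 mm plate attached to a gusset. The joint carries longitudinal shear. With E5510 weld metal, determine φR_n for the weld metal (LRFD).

φR_n ≈ 312 kN

E55XX → F_EXX = 550 MPa.
Effective throat (given) t_e = 7 mm.
A_we = 7 × 180 = 1260 mm².
F_nw = 0.6 F_EXX = 330 MPa.
φR_n = 0.75 × 330 × 1260 × 10⁻³ = 311.9 kN.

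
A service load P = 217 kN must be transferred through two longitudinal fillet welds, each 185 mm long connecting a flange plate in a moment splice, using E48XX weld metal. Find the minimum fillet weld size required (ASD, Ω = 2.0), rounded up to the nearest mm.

E48XX → F_EXX = 480 MPa.
Total weld length L = 370 mm.
Required throat t_e = P × Ω / (0.6 F_EXX × L) = 217 × 2.0 / (0.6 × 480 × 370 × 10⁻³) = 4.073 mm.
Required leg w = t_e / 0.707 = 5.761 mm → use 6 mm.

w = 6 mm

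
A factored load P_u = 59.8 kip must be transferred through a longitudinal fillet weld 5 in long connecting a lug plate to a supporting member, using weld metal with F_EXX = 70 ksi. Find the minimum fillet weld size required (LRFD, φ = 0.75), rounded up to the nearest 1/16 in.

Total weld length L = 5 in.
Required throat t_e = P_u / (φ × 0.6 F_EXX × L) = 59.8 / (0.75 × 0.6 × 70 × 5) = 0.3797 in.
Required leg w = t_e / 0.707 = 0.537 in → use 9/16 in.

w = 9/16 in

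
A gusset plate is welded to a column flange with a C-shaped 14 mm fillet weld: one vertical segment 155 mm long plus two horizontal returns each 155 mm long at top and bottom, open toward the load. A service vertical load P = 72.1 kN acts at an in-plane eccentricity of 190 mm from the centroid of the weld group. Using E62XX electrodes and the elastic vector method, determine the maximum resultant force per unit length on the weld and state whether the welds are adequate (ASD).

f_max ≈ 649 N/mm; adequate

E62XX → F_EXX = 620 MPa.
Total weld length L_w = 465 mm. Treat welds as unit-width lines.
Centroid: x̄ = 2×155×77.5 / 465 = 51.67 mm from the vertical weld.
Polar moment about centroid: J = I_x + I_y = [155³/12 + 2×155×77.5²] + [155×51.67² + 2(155³/12 + 155×25.83²)] = 3414000 mm³.
Direct shear f_v = P/L_w = 72.1×10³ / 465 = 155.1 N/mm (vertical).
Torsion M = P·e = 72.1×10³ × 190 = 13699000 N·mm.
Critical point at (x, y) = (103.3, 77.5) from centroid. f_tx = M·y/J = 311 N/mm; f_ty = M·x/J = 414.7 N/mm.
Resultant f_max = √[f_tx² + (f_v + f_ty)²] = √[311² + (155.1 + 414.7)²] = 649.1 N/mm.
Capacity per unit length: r_n/Ω = (1/2.0) × 0.6 × 620 × (0.707 × 14) = 1841 N/mm.
649.1 ≤ 1841 → adequate.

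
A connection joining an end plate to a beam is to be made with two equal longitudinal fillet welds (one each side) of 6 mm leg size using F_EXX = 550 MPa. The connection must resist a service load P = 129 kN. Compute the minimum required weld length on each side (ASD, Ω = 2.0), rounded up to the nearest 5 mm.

L = 95 mm on each side

Throat t_e = 0.707 × 6 = 4.242 mm.
r_n/Ω = (0.6 × 550 × 4.242) / 2.0 = 699.9 N/mm = 0.6999 kN/mm.
L_req = P / (r_n/Ω) = 129 / 0.6999 = 184.3 mm total.
Per side: 184.3 / 2 = 92.15 mm.
Round up → use L = 95 mm on each side.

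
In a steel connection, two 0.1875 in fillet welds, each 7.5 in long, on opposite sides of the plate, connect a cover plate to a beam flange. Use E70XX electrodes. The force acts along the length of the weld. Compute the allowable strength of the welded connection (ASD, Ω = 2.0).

R_n/Ω ≈ 41.8 kip

E70XX → F_EXX = 70 ksi.
Effective throat t_e = 0.707 × 0.1875 = 0.1326 in.
Total length L = 15 in; A_we = 0.1326 × 15 = 1.988 in².
F_nw = 0.6 F_EXX = 0.6 × 70 = 42 ksi.
R_n = 42 × 1.988 = 83.51 kip; R_n/Ω = 83.51/2.0 = 41.76 kip.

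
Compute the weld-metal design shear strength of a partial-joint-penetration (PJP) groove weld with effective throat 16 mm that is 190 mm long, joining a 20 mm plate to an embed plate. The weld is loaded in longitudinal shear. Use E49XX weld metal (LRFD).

φR_n ≈ 670 kN

E49XX → F_EXX = 490 MPa.
Effective throat (given) t_e = 16 mm.
A_we = 16 × 190 = 3040 mm².
F_nw = 0.6 F_EXX = 294 MPa.
φR_n = 0.75 × 294 × 3040 × 10⁻³ = 670.3 kN.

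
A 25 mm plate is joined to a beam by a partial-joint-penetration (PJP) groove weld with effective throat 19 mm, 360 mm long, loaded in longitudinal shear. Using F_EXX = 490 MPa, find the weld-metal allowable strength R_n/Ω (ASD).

R_n/Ω ≈ 1010 kN

Effective throat (given) t_e = 19 mm.
A_we = 19 × 360 = 6840 mm².
F_nw = 0.6 F_EXX = 294 MPa.
R_n/Ω = (294 × 6840) / 2.0 × 10⁻³ = 1005 kN.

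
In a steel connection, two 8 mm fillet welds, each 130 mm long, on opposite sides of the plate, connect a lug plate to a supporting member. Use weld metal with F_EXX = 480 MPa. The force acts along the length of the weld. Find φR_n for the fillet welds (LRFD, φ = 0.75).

Effective throat t_e = 0.707 × 8 = 5.656 mm.
Total length L = 260 mm; A_we = 5.656 × 260 = 1471 mm².
F_nw = 0.6 F_EXX = 0.6 × 480 = 288 MPa.
φR_n = 0.75 × 288 × 1471 × 10⁻³ = 317.6 kN.

φR_n ≈ 318 kN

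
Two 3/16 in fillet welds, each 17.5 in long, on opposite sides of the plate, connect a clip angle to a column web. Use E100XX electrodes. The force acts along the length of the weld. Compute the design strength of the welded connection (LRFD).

φR_n ≈ 209 kips

E100XX → F_EXX = 100 ksi.
Effective throat t_e = 0.707 × 0.1875 = 0.1326 in.
Total length L = 35 in; A_we = 0.1326 × 35 = 4.64 in².
F_nw = 0.6 F_EXX = 0.6 × 100 = 60 ksi.
φR_n = 0.75 × 60 × 4.64 = 208.8 kips.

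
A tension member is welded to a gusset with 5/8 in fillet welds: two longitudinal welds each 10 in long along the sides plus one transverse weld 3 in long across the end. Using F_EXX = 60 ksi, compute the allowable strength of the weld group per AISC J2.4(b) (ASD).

t_e = 0.707 × 0.625 = 0.4419 in.
R_nwl = 0.6 × 60 × 0.4419 × 20 = 318.1 kips (longitudinal, 2 welds).
R_nwt = 0.6 × 60 × 0.4419 × 3 = 47.72 kips (transverse, base value).
(i) R_nwl + R_nwt = 365.9 kips; (ii) 0.85 R_nwl + 1.5 R_nwt = 342 kips.
R_n = max = 365.9 kips [governs: (i)]; R_n/Ω = 182.9 kips.

R_n/Ω ≈ 183 kips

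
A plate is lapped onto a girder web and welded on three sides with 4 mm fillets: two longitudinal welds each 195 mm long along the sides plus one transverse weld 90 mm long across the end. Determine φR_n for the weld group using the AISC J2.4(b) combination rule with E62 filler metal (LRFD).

φR_n ≈ 379 kN

E62XX → F_EXX = 620 MPa.
t_e = 0.707 × 4 = 2.828 mm.
R_nwl = 0.6 × 620 × 2.828 × 390 × 10⁻³ = 410.3 kN (longitudinal, 2 welds).
R_nwt = 0.6 × 620 × 2.828 × 90 × 10⁻³ = 94.68 kN (transverse, base value).
(i) R_nwl + R_nwt = 505 kN; (ii) 0.85 R_nwl + 1.5 R_nwt = 490.8 kN.
R_n = max = 505 kN [governs: (i)]; φR_n = 378.7 kN.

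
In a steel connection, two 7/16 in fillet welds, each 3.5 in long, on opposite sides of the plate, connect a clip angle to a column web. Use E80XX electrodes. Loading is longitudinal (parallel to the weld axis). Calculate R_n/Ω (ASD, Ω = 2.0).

E80XX → F_EXX = 80 ksi.
Effective throat t_e = 0.707 × 0.4375 = 0.3093 in.
Total length L = 7 in; A_we = 0.3093 × 7 = 2.165 in².
F_nw = 0.6 F_EXX = 0.6 × 80 = 48 ksi.
R_n = 48 × 2.165 = 103.9 kips; R_n/Ω = 103.9/2.0 = 51.96 kips.

R_n/Ω ≈ 52 kips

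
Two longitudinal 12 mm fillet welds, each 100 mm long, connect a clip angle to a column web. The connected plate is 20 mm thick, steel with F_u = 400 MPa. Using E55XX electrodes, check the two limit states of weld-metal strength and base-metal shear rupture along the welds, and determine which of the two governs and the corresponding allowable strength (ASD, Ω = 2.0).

E55XX → F_EXX = 550 MPa.
t_e = 0.707 × 12 = 8.484 mm; L = 200 mm.
Weld metal: R_n/Ω = (1/2.0) × 0.6 × 550 × 8.484 × 200 × 10⁻³ = 280 kN.
Base metal (shear rupture): R_n/Ω = (1/2.0) × 0.6 × 400 × 20 × 200 × 10⁻³ = 480 kN.
Governing: weld metal.

R_n/Ω ≈ 280 kN (weld metal governs)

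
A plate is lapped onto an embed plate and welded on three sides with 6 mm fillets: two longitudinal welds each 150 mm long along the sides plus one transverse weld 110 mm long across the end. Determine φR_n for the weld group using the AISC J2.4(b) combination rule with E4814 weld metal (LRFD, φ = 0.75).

φR_n ≈ 385 kN

E48XX → F_EXX = 480 MPa.
t_e = 0.707 × 6 = 4.242 mm.
R_nwl = 0.6 × 480 × 4.242 × 300 × 10⁻³ = 366.5 kN (longitudinal, 2 welds).
R_nwt = 0.6 × 480 × 4.242 × 110 × 10⁻³ = 134.4 kN (transverse, base value).
(i) R_nwl + R_nwt = 500.9 kN; (ii) 0.85 R_nwl + 1.5 R_nwt = 513.1 kN.
R_n = max = 513.1 kN [governs: (ii)]; φR_n = 384.8 kN.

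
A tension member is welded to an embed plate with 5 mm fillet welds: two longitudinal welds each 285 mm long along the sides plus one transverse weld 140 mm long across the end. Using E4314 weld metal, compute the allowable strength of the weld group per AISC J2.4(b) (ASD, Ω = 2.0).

E43XX → F_EXX = 430 MPa.
t_e = 0.707 × 5 = 3.535 mm.
R_nwl = 0.6 × 430 × 3.535 × 570 × 10⁻³ = 519.9 kN (longitudinal, 2 welds).
R_nwt = 0.6 × 430 × 3.535 × 140 × 10⁻³ = 127.7 kN (transverse, base value).
(i) R_nwl + R_nwt = 647.5 kN; (ii) 0.85 R_nwl + 1.5 R_nwt = 633.4 kN.
R_n = max = 647.5 kN [governs: (i)]; R_n/Ω = 323.8 kN.

R_n/Ω ≈ 324 kN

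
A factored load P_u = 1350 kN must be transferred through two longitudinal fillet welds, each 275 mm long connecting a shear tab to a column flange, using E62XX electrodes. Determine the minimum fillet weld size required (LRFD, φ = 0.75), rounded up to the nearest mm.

w = 13 mm

E62XX → F_EXX = 620 MPa.
Total weld length L = 550 mm.
Required throat t_e = P_u / (φ × 0.6 F_EXX × L) = 1350 / (0.75 × 0.6 × 620 × 550 × 10⁻³) = 8.798 mm.
Required leg w = t_e / 0.707 = 12.44 mm → use 13 mm.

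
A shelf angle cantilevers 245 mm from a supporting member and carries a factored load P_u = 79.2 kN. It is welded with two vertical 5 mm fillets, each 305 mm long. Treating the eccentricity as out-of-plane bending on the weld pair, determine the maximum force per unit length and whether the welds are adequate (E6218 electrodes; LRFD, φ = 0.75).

f_max ≈ 639 N/mm; adequate

E62XX → F_EXX = 620 MPa.
L_w = 2 × 305 = 610 mm; section modulus (unit throat) S = 2 × L²/6 = 31010 mm².
Direct shear f_v = P/L_w = 79.2×10³/610 = 129.8 N/mm.
Moment M = P × e = 79.2×10³ × 245 = 19404000 N·mm; bending f_b = M/S = 625.8 N/mm.
f_max = √(f_v² + f_b²) = √(129.8² + 625.8²) = 639.1 N/mm.
φr_n = 0.75 × 0.6 × 620 × (0.707 × 5) = 986.3 N/mm → adequate.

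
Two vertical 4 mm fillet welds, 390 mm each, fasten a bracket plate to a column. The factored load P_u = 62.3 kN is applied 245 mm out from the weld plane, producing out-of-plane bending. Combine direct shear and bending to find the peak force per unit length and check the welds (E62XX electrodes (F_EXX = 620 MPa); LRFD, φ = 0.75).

f_max ≈ 311 N/mm; adequate

L_w = 2 × 390 = 780 mm; section modulus (unit throat) S = 2 × L²/6 = 50700 mm².
Direct shear f_v = P/L_w = 62.3×10³/780 = 79.87 N/mm.
Moment M = P × e = 62.3×10³ × 245 = 15264000 N·mm; bending f_b = M/S = 301.1 N/mm.
f_max = √(f_v² + f_b²) = √(79.87² + 301.1²) = 311.5 N/mm.
φr_n = 0.75 × 0.6 × 620 × (0.707 × 4) = 789 N/mm → adequate.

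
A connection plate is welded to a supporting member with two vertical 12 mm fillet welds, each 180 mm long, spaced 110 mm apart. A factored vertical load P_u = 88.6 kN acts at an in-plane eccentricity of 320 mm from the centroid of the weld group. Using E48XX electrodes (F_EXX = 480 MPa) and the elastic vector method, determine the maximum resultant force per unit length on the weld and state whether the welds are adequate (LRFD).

f_max ≈ 1590 N/mm; adequate

Total weld length L_w = 360 mm. Treat welds as unit-width lines.
Polar moment about centroid: J = 2[d³/12 + d(b/2)²] = 2[180³/12 + 180×55²] = 2061000 mm³.
Direct shear f_v = P/L_w = 88.6×10³ / 360 = 246.1 N/mm (vertical).
Torsion M = P·e = 88.6×10³ × 320 = 28352000 N·mm.
Critical point at (x, y) = (55, 90) from centroid. f_tx = M·y/J = 1238 N/mm; f_ty = M·x/J = 756.6 N/mm.
Resultant f_max = √[f_tx² + (f_v + f_ty)²] = √[1238² + (246.1 + 756.6)²] = 1593 N/mm.
Capacity per unit length: φr_n = 0.75 × 0.6 × 480 × (0.707 × 12) = 1833 N/mm.
1593 ≤ 1833 → adequate.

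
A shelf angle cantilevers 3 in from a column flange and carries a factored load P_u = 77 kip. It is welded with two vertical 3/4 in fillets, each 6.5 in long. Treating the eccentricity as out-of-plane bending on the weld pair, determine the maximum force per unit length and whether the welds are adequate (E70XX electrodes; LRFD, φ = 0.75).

f_max ≈ 17.4 kip/in; NOT adequate

E70XX → F_EXX = 70 ksi.
L_w = 2 × 6.5 = 13 in; section modulus (unit throat) S = 2 × L²/6 = 14.08 in².
Direct shear f_v = P/L_w = 77/13 = 5.923 kip/in.
Moment M = P × e = 77 × 3 = 231 kip·in; bending f_b = M/S = 16.4 kip/in.
f_max = √(f_v² + f_b²) = √(5.923² + 16.4²) = 17.44 kip/in.
φr_n = 0.75 × 0.6 × 70 × (0.707 × 0.75) = 16.7 kip/in → NOT adequate.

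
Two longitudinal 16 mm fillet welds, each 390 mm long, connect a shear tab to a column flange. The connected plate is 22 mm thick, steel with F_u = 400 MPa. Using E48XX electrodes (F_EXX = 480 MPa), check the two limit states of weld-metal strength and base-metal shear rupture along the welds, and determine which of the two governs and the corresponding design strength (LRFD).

t_e = 0.707 × 16 = 11.31 mm; L = 780 mm.
Weld metal: φR_n = 0.75 × 0.6 × 480 × 11.31 × 780 × 10⁻³ = 1906 kN.
Base metal (shear rupture): φR_n = 0.75 × 0.6 × 400 × 22 × 780 × 10⁻³ = 3089 kN.
Governing: weld metal.

φR_n ≈ 1910 kN (weld metal governs)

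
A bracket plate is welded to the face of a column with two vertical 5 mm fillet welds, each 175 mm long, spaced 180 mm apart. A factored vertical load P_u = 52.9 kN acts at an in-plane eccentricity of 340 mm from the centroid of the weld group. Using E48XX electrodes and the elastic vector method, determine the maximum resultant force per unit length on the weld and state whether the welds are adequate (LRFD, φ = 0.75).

E48XX → F_EXX = 480 MPa.
Total weld length L_w = 350 mm. Treat welds as unit-width lines.
Polar moment about centroid: J = 2[d³/12 + d(b/2)²] = 2[175³/12 + 175×90²] = 3728000 mm³.
Direct shear f_v = P/L_w = 52.9×10³ / 350 = 151.1 N/mm (vertical).
Torsion M = P·e = 52.9×10³ × 340 = 17986000 N·mm.
Critical point at (x, y) = (90, 87.5) from centroid. f_tx = M·y/J = 422.1 N/mm; f_ty = M·x/J = 434.2 N/mm.
Resultant f_max = √[f_tx² + (f_v + f_ty)²] = √[422.1² + (151.1 + 434.2)²] = 721.7 N/mm.
Capacity per unit length: φr_n = 0.75 × 0.6 × 480 × (0.707 × 5) = 763.6 N/mm.
721.7 ≤ 763.6 → adequate.

f_max ≈ 722 N/mm; adequate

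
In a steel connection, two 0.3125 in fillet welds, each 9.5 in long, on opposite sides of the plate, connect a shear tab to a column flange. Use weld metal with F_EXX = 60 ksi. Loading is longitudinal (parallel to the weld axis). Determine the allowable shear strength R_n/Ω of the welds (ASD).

Effective throat t_e = 0.707 × 0.3125 = 0.2209 in.
Total length L = 19 in; A_we = 0.2209 × 19 = 4.198 in².
F_nw = 0.6 F_EXX = 0.6 × 60 = 36 ksi.
R_n = 36 × 4.198 = 151.1 kips; R_n/Ω = 151.1/2.0 = 75.56 kips.

R_n/Ω ≈ 75.6 kips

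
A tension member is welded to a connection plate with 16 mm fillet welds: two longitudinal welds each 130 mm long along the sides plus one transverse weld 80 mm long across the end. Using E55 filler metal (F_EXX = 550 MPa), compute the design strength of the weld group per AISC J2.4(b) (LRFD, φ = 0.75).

t_e = 0.707 × 16 = 11.31 mm.
R_nwl = 0.6 × 550 × 11.31 × 260 × 10⁻³ = 970.6 kN (longitudinal, 2 welds).
R_nwt = 0.6 × 550 × 11.31 × 80 × 10⁻³ = 298.6 kN (transverse, base value).
(i) R_nwl + R_nwt = 1269 kN; (ii) 0.85 R_nwl + 1.5 R_nwt = 1273 kN.
R_n = max = 1273 kN [governs: (ii)]; φR_n = 954.7 kN.

φR_n ≈ 955 kN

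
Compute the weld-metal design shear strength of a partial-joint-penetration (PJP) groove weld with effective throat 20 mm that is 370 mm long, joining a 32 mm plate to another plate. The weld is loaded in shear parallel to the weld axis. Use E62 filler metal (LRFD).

E62XX → F_EXX = 620 MPa.
Effective throat (given) t_e = 20 mm.
A_we = 20 × 370 = 7400 mm².
F_nw = 0.6 F_EXX = 372 MPa.
φR_n = 0.75 × 372 × 7400 × 10⁻³ = 2065 kN.

φR_n ≈ 2060 kN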